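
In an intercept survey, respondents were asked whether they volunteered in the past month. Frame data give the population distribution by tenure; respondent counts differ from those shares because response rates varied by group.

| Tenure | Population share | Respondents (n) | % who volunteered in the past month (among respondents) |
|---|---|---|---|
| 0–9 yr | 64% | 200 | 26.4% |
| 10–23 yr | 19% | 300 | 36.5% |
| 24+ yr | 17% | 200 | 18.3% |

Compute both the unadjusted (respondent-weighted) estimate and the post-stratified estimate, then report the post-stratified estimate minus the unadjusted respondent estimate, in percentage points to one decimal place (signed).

Naive respondent-only estimate (weights = respondent counts):
  (200/700)×26.4 + (300/700)×36.5 + (200/700)×18.3 = 28.4143%
Post-stratifying to population shares instead:
  0.64×26.4 + 0.19×36.5 + 0.17×18.3 = 26.942%
Difference = 26.942 − 28.4143 = -1.4723 pp.

-1.5 percentage points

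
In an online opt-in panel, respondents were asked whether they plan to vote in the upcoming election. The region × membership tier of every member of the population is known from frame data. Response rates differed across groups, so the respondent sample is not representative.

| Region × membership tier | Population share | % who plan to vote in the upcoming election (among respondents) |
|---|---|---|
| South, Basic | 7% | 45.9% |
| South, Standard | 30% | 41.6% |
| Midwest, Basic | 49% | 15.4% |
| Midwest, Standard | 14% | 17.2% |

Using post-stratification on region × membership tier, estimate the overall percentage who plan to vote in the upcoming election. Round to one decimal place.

25.6%

Each cell contributes population-share × respondent value:
  South, Basic: 0.07 × 45.9 = 3.213
  South, Standard: 0.3 × 41.6 = 12.48
  Midwest, Basic: 0.49 × 15.4 = 7.546
  Midwest, Standard: 0.14 × 17.2 = 2.408
Post-stratified estimate = 25.647 → 25.6%.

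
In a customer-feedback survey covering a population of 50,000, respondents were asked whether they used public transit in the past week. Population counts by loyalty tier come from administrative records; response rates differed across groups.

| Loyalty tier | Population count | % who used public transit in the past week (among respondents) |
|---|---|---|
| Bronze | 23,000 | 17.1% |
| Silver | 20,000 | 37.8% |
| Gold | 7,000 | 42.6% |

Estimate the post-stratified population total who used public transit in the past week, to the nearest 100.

14,500

Each cell contributes its population count × the respondent rate:
  Bronze: 23,000 × 17.1% = 3933
  Silver: 20,000 × 37.8% = 7560
  Gold: 7,000 × 42.6% = 2982
Estimated total = 14,475 → 14,500.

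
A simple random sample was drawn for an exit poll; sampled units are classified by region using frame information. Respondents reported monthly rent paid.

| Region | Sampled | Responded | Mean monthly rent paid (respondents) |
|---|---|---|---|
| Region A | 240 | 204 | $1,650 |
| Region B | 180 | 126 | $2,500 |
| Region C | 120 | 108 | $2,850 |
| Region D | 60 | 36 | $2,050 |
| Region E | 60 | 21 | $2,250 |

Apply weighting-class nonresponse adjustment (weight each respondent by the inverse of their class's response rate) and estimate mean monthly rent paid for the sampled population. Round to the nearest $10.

Response rates by class: Region A 204/240 = 85%, Region B 126/180 = 70%, Region C 108/120 = 90%, Region D 36/60 = 60%, Region E 21/60 = 35%.
With weight = n_sampled/n_responded per class, the weighted class total is n_sampled:
  Region A: 240 × 1650 = 396,000
  Region B: 180 × 2500 = 450,000
  Region C: 120 × 2850 = 342,000
  Region D: 60 × 2050 = 123,000
  Region E: 60 × 2250 = 135,000
Adjusted estimate = 1,446,000 / 660 = 2190.91 → $2,190.

$2,190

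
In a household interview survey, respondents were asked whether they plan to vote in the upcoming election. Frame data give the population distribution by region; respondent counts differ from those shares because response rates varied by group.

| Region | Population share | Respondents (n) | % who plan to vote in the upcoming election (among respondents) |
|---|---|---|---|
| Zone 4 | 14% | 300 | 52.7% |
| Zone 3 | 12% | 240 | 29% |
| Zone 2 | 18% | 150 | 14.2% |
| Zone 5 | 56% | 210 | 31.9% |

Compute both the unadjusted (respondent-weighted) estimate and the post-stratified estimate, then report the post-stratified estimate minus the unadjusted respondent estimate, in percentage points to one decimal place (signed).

-3.8 percentage points

Naive respondent-only estimate (weights = respondent counts):
  (300/900)×52.7 + (240/900)×29 + (150/900)×14.2 + (210/900)×31.9 = 35.11%
Post-stratifying to population shares instead:
  0.14×52.7 + 0.12×29 + 0.18×14.2 + 0.56×31.9 = 31.278%
Difference = 31.278 − 35.11 = -3.832 pp.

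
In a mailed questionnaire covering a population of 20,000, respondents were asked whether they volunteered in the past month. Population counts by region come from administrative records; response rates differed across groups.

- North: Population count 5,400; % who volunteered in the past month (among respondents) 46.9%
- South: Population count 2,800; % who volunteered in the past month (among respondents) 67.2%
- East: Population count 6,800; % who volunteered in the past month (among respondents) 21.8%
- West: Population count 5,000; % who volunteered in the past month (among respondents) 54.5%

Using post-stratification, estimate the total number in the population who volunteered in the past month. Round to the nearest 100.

Each cell contributes its population count × the respondent rate:
  North: 5,400 × 46.9% = 2532.6
  South: 2,800 × 67.2% = 1881.6
  East: 6,800 × 21.8% = 1482.4
  West: 5,000 × 54.5% = 2725
Estimated total = 8621.6 → 8,600.

8,600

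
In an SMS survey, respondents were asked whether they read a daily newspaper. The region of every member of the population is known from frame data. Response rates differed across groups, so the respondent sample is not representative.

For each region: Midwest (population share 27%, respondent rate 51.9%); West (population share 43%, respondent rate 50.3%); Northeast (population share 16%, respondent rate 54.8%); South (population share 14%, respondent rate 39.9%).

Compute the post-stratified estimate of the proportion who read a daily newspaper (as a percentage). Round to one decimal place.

50.0%

Each cell contributes population-share × respondent value:
  Midwest: 0.27 × 51.9 = 14.013
  West: 0.43 × 50.3 = 21.629
  Northeast: 0.16 × 54.8 = 8.768
  South: 0.14 × 39.9 = 5.586
Post-stratified estimate = 49.996 → 50.0%.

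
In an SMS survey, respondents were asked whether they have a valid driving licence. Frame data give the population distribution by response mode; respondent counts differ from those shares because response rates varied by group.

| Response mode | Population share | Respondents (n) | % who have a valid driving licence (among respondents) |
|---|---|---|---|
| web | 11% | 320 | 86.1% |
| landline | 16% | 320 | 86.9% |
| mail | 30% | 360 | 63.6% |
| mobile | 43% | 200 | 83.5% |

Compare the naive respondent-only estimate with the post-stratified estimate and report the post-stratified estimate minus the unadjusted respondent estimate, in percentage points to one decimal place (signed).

Unadjusted (pooled respondent) estimate weights by respondent counts:
  (320/1200)×86.1 + (320/1200)×86.9 + (360/1200)×63.6 + (200/1200)×83.5 = 79.13%
Post-stratifying to population shares instead:
  0.11×86.1 + 0.16×86.9 + 0.3×63.6 + 0.43×83.5 = 78.36%
Difference = 78.36 − 79.13 = -0.77 pp.

-0.8 percentage points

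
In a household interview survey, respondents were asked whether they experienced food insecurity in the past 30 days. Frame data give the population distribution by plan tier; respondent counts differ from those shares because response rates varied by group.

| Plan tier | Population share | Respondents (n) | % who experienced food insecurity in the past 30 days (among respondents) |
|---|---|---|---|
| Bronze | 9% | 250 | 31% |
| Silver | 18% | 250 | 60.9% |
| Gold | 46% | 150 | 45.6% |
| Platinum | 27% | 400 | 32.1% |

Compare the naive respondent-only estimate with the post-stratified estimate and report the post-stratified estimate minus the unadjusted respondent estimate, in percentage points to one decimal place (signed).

+2.8 percentage points

Unadjusted (pooled respondent) estimate weights by respondent counts:
  (250/1050)×31 + (250/1050)×60.9 + (150/1050)×45.6 + (400/1050)×32.1 = 40.6238%
Reweighting by population plan tier shares:
  0.09×31 + 0.18×60.9 + 0.46×45.6 + 0.27×32.1 = 43.395%
Difference = 43.395 − 40.6238 = 2.7712 pp.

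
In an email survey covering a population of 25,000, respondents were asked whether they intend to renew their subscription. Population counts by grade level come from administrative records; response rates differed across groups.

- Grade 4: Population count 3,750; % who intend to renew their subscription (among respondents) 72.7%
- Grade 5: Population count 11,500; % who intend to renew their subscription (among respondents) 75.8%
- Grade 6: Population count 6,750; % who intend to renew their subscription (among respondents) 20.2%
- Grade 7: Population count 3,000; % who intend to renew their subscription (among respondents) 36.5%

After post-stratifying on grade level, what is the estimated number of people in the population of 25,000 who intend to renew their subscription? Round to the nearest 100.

Estimated count per cell = population count × respondent percentage:
  Grade 4: 3,750 × 72.7% = 2726.25
  Grade 5: 11,500 × 75.8% = 8717
  Grade 6: 6,750 × 20.2% = 1363.5
  Grade 7: 3,000 × 36.5% = 1095
Estimated total = 13901.8 → 13,900.

13,900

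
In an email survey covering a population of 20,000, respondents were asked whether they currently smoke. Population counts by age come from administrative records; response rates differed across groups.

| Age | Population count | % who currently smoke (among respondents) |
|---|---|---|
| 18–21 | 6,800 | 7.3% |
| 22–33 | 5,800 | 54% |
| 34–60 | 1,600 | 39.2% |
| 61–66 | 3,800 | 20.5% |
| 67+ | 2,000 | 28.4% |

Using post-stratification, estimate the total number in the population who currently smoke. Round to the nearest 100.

5,600

Apply each group's respondent rate to its population count:
  18–21: 6,800 × 7.3% = 496.4
  22–33: 5,800 × 54% = 3132
  34–60: 1,600 × 39.2% = 627.2
  61–66: 3,800 × 20.5% = 779
  67+: 2,000 × 28.4% = 568
Estimated total = 5602.6 → 5,600.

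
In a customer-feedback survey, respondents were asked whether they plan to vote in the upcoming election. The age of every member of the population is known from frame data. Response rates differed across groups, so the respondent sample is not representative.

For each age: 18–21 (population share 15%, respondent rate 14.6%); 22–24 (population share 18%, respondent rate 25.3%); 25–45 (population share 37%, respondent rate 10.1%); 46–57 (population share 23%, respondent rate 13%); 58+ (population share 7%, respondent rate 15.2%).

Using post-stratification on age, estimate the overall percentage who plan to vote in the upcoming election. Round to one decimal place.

14.5%

Each cell contributes population-share × respondent value:
  18–21: 0.15 × 14.6 = 2.19
  22–24: 0.18 × 25.3 = 4.554
  25–45: 0.37 × 10.1 = 3.737
  46–57: 0.23 × 13 = 2.99
  58+: 0.07 × 15.2 = 1.064
Post-stratified estimate = 14.535 → 14.5%.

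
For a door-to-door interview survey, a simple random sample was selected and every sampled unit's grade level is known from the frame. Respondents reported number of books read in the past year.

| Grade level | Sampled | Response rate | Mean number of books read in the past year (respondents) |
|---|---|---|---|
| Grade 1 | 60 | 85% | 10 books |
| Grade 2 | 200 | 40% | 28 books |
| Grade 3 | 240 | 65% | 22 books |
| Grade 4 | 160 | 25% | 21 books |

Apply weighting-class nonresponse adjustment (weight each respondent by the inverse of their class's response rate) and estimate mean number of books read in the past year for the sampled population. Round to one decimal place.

22.5

With weight = n_sampled/n_responded per class, the weighted class total is n_sampled:
  Grade 1: 60 × 10 = 600
  Grade 2: 200 × 28 = 5600
  Grade 3: 240 × 22 = 5280
  Grade 4: 160 × 21 = 3360
Adjusted estimate = 14,840 / 660 = 22.4848 → 22.5.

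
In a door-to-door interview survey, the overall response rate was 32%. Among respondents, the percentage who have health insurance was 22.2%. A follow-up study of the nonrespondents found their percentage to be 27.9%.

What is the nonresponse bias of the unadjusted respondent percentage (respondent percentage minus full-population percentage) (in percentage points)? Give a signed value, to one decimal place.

-3.9 percentage points

Nonresponse fraction = 1 − 0.32 = 0.68.
Bias = (nonresponse fraction) × (respondent percentage − nonrespondent percentage)
     = 0.68 × (22.2 − 27.9) = 0.68 × -5.7 = -3.876.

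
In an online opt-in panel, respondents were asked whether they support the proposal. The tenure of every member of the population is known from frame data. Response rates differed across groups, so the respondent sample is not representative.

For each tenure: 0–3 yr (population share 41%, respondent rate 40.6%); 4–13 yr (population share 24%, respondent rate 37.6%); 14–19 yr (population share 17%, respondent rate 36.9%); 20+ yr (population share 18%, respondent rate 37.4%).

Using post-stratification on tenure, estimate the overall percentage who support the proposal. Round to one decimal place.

Reweight to the known tenure distribution:
  0–3 yr: 0.41 × 40.6 = 16.646
  4–13 yr: 0.24 × 37.6 = 9.024
  14–19 yr: 0.17 × 36.9 = 6.273
  20+ yr: 0.18 × 37.4 = 6.732
Post-stratified estimate = 38.675 → 38.7%.

38.7%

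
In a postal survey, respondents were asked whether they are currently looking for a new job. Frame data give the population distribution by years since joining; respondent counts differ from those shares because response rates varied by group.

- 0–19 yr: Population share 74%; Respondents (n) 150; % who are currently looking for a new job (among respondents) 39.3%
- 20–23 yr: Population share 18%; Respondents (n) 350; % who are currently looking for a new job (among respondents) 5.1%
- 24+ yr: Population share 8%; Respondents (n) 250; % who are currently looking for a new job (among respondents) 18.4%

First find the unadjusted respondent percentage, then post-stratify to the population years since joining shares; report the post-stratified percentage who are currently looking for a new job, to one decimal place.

31.5%

Naive respondent-only estimate (weights = respondent counts):
  (150/750)×39.3 + (350/750)×5.1 + (250/750)×18.4 = 16.3733%
Post-stratified estimate weights by population shares:
  0.74×39.3 + 0.18×5.1 + 0.08×18.4 = 31.472%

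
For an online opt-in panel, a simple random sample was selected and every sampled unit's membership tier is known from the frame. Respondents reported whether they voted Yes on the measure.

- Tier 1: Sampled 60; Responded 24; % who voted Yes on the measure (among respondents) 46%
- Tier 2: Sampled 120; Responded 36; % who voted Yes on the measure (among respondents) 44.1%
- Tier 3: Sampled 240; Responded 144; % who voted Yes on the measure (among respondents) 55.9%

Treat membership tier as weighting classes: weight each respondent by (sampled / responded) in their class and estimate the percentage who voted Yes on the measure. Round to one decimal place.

51.1%

Class response rates: Tier 1 24/60 = 40%, Tier 2 36/120 = 30%, Tier 3 144/240 = 60%.
Weighting each respondent by the inverse class response rate inflates each class back to its sampled size, so the class weight is n_sampled:
  Tier 1: 60 × 46 = 2760
  Tier 2: 120 × 44.1 = 5292
  Tier 3: 240 × 55.9 = 13,416
Adjusted estimate = 21,468 / 420 = 51.1143 → 51.1%.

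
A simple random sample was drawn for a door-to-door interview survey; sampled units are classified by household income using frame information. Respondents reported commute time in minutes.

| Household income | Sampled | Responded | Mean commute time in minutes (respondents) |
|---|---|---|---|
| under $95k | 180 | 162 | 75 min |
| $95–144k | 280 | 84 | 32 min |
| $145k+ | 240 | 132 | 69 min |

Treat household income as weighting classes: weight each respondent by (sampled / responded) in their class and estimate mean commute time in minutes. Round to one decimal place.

55.7

Class response rates: under $95k 162/180 = 90%, $95–144k 84/280 = 30%, $145k+ 132/240 = 55%.
Inverse-response-rate weighting restores each class to its sampled count, so class totals weight by n_sampled:
  under $95k: 180 × 75 = 13,500
  $95–144k: 280 × 32 = 8960
  $145k+: 240 × 69 = 16,560
Adjusted estimate = 39,020 / 700 = 55.7429 → 55.7.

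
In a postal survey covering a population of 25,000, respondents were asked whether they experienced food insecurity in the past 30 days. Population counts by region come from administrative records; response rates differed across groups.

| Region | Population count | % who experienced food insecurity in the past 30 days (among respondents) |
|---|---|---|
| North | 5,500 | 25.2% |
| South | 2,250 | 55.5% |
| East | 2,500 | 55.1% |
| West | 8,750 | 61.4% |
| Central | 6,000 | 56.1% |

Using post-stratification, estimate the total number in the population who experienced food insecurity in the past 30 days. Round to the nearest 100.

12,800

Estimated count per cell = population count × respondent percentage:
  North: 5,500 × 25.2% = 1386
  South: 2,250 × 55.5% = 1248.75
  East: 2,500 × 55.1% = 1377.5
  West: 8,750 × 61.4% = 5372.5
  Central: 6,000 × 56.1% = 3366
Estimated total = 12750.8 → 12,800.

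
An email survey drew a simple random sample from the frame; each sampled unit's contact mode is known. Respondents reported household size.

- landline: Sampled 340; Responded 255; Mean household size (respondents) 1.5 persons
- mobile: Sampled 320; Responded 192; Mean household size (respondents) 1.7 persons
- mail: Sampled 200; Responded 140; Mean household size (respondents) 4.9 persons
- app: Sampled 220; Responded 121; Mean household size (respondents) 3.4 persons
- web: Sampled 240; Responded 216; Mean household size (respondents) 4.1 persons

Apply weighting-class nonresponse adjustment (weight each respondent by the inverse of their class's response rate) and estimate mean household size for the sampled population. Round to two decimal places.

Class response rates: landline 255/340 = 75%, mobile 192/320 = 60%, mail 140/200 = 70%, app 121/220 = 55%, web 216/240 = 90%.
Inverse-response-rate weighting restores each class to its sampled count, so class totals weight by n_sampled:
  landline: 340 × 1.5 = 510
  mobile: 320 × 1.7 = 544
  mail: 200 × 4.9 = 980
  app: 220 × 3.4 = 748
  web: 240 × 4.1 = 984
Adjusted estimate = 3766 / 1,320 = 2.85303 → 2.85.

2.85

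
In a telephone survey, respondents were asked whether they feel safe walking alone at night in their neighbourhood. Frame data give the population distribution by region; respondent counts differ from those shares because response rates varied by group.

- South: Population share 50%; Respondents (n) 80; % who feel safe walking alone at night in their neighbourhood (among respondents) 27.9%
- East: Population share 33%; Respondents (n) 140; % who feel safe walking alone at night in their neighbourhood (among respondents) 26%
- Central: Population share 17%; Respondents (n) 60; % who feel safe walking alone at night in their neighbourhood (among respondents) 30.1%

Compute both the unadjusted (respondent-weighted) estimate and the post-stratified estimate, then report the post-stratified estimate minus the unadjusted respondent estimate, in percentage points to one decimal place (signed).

+0.2 percentage points

Unadjusted (pooled respondent) estimate weights by respondent counts:
  (80/280)×27.9 + (140/280)×26 + (60/280)×30.1 = 27.4214%
Post-stratified estimate weights by population shares:
  0.5×27.9 + 0.33×26 + 0.17×30.1 = 27.647%
Difference = 27.647 − 27.4214 = 0.2256 pp.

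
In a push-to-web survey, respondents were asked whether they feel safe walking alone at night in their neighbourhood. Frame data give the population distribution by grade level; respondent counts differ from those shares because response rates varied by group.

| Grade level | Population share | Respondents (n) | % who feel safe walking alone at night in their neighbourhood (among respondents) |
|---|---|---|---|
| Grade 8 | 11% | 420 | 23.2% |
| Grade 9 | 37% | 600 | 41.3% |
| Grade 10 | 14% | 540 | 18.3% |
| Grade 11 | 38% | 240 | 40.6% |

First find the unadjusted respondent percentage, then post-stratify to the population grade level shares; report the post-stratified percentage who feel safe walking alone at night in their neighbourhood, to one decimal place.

Unadjusted (pooled respondent) estimate weights by respondent counts:
  (420/1800)×23.2 + (600/1800)×41.3 + (540/1800)×18.3 + (240/1800)×40.6 = 30.0833%
Post-stratified estimate weights by population shares:
  0.11×23.2 + 0.37×41.3 + 0.14×18.3 + 0.38×40.6 = 35.823%

35.8%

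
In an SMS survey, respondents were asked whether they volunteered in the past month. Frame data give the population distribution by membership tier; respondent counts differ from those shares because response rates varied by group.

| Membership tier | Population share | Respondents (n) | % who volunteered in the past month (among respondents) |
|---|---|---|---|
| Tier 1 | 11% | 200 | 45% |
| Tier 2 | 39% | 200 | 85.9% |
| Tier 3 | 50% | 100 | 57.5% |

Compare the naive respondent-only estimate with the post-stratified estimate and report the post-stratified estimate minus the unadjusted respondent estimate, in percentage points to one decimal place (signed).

+3.3 percentage points

Unadjusted (pooled respondent) estimate weights by respondent counts:
  (200/500)×45 + (200/500)×85.9 + (100/500)×57.5 = 63.86%
Reweighting by population membership tier shares:
  0.11×45 + 0.39×85.9 + 0.5×57.5 = 67.201%
Difference = 67.201 − 63.86 = 3.341 pp.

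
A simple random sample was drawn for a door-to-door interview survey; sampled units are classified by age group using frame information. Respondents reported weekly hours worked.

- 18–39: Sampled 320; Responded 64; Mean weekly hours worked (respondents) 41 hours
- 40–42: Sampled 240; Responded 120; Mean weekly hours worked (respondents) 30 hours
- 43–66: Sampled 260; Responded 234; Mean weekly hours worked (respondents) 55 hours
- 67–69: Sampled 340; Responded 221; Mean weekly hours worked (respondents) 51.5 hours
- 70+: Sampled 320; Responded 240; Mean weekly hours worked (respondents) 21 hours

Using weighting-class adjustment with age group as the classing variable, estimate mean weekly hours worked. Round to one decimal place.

39.8

Response rates by class: 18–39 64/320 = 20%, 40–42 120/240 = 50%, 43–66 234/260 = 90%, 67–69 221/340 = 65%, 70+ 240/320 = 75%.
Inverse-response-rate weighting restores each class to its sampled count, so class totals weight by n_sampled:
  18–39: 320 × 41 = 13,120
  40–42: 240 × 30 = 7200
  43–66: 260 × 55 = 14,300
  67–69: 340 × 51.5 = 17,510
  70+: 320 × 21 = 6720
Adjusted estimate = 58,850 / 1,480 = 39.7635 → 39.8.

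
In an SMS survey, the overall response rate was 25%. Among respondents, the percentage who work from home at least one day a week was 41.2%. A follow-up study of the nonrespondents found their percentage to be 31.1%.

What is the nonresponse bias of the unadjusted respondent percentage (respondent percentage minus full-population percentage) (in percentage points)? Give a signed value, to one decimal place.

Nonresponse fraction = 1 − 0.25 = 0.75.
Bias = (nonresponse fraction) × (respondent percentage − nonrespondent percentage)
     = 0.75 × (41.2 − 31.1) = 0.75 × 10.1 = 7.575.

+7.6 percentage points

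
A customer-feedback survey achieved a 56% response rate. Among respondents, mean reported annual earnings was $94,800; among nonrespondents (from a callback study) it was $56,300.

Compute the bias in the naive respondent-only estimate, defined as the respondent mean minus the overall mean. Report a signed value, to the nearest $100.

Nonresponse fraction = 1 − 0.56 = 0.44.
Bias = (nonresponse fraction) × (respondent mean − nonrespondent mean)
     = 0.44 × (94,800 − 56,300) = 0.44 × 38,500 = 16,940.

+$16,900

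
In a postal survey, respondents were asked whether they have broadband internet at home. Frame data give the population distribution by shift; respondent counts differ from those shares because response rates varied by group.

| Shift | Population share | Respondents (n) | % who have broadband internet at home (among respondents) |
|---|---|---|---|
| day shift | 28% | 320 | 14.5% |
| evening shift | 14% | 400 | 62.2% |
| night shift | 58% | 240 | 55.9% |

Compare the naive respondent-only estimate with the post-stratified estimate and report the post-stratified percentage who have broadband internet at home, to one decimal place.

45.2%

Unadjusted (pooled respondent) estimate weights by respondent counts:
  (320/960)×14.5 + (400/960)×62.2 + (240/960)×55.9 = 44.725%
Post-stratifying to population shares instead:
  0.28×14.5 + 0.14×62.2 + 0.58×55.9 = 45.19%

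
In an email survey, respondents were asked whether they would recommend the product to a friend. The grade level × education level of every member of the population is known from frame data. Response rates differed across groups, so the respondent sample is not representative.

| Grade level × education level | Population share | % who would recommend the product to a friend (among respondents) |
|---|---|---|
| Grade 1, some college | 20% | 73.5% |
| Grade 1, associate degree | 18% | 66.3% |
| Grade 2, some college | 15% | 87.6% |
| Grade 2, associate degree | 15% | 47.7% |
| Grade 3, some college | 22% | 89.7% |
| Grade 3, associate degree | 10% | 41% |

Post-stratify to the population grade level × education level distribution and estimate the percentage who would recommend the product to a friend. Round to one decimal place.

70.8%

Weight each group's respondent value by its population share:
  Grade 1, some college: 0.2 × 73.5 = 14.7
  Grade 1, associate degree: 0.18 × 66.3 = 11.934
  Grade 2, some college: 0.15 × 87.6 = 13.14
  Grade 2, associate degree: 0.15 × 47.7 = 7.155
  Grade 3, some college: 0.22 × 89.7 = 19.734
  Grade 3, associate degree: 0.1 × 41 = 4.1
Post-stratified estimate = 70.763 → 70.8%.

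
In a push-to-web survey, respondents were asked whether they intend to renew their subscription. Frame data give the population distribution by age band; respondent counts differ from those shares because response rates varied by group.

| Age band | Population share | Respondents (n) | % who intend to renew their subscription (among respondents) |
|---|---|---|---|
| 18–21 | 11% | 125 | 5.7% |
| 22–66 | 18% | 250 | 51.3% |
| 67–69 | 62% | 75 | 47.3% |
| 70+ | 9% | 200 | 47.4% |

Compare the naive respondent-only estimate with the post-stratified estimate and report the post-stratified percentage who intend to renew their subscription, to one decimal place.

43.5%

Without adjustment, the pooled respondent share is:
  (125/650)×5.7 + (250/650)×51.3 + (75/650)×47.3 + (200/650)×47.4 = 40.8692%
Post-stratified estimate weights by population shares:
  0.11×5.7 + 0.18×51.3 + 0.62×47.3 + 0.09×47.4 = 43.453%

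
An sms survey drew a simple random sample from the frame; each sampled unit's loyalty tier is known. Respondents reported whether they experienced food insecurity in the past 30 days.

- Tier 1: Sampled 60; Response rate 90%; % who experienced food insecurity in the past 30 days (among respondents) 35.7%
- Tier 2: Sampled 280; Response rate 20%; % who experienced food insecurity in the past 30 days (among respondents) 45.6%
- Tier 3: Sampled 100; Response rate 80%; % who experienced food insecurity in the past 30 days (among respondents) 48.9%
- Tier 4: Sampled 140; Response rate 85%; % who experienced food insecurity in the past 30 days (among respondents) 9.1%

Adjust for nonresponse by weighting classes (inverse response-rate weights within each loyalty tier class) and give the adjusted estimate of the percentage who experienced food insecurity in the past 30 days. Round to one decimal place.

Weighting each respondent by the inverse class response rate inflates each class back to its sampled size, so the class weight is n_sampled:
  Tier 1: 60 × 35.7 = 2142
  Tier 2: 280 × 45.6 = 12,768
  Tier 3: 100 × 48.9 = 4890
  Tier 4: 140 × 9.1 = 1274
Adjusted estimate = 21,074 / 580 = 36.3345 → 36.3%.

36.3%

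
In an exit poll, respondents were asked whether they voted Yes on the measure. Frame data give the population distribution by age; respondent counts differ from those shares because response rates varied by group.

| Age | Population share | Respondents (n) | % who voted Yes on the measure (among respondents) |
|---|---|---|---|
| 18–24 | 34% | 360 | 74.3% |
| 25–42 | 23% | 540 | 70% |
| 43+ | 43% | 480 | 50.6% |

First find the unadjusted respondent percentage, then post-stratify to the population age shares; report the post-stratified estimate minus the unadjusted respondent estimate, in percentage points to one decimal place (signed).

-1.3 percentage points

Unadjusted (pooled respondent) estimate weights by respondent counts:
  (360/1380)×74.3 + (540/1380)×70 + (480/1380)×50.6 = 64.3739%
Post-stratifying to population shares instead:
  0.34×74.3 + 0.23×70 + 0.43×50.6 = 63.12%
Difference = 63.12 − 64.3739 = -1.2539 pp.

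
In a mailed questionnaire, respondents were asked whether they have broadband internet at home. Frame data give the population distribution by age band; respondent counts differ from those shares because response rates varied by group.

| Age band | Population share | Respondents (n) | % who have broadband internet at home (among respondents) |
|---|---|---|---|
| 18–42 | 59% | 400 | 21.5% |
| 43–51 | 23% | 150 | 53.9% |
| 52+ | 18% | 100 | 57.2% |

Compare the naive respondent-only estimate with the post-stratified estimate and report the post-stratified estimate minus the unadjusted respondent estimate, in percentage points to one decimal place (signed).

Naive respondent-only estimate (weights = respondent counts):
  (400/650)×21.5 + (150/650)×53.9 + (100/650)×57.2 = 34.4692%
Post-stratified estimate weights by population shares:
  0.59×21.5 + 0.23×53.9 + 0.18×57.2 = 35.378%
Difference = 35.378 − 34.4692 = 0.9088 pp.

+0.9 percentage points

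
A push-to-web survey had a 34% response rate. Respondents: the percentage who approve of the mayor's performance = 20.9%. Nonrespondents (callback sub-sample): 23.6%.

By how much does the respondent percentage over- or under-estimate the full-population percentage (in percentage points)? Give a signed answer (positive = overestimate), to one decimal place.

-1.8 percentage points

Nonresponse fraction = 1 − 0.34 = 0.66.
Bias = (nonresponse fraction) × (respondent percentage − nonrespondent percentage)
     = 0.66 × (20.9 − 23.6) = 0.66 × -2.7 = -1.782.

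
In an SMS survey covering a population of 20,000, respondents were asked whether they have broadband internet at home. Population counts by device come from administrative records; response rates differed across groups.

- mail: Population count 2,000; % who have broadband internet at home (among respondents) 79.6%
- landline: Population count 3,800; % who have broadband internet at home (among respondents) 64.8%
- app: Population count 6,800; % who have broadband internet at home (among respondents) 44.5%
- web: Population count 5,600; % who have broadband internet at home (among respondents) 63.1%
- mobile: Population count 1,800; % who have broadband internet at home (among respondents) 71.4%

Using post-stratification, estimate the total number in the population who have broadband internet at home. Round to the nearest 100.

11,900

Estimated count per cell = population count × respondent percentage:
  mail: 2,000 × 79.6% = 1592
  landline: 3,800 × 64.8% = 2462.4
  app: 6,800 × 44.5% = 3026
  web: 5,600 × 63.1% = 3533.6
  mobile: 1,800 × 71.4% = 1285.2
Estimated total = 11899.2 → 11,900.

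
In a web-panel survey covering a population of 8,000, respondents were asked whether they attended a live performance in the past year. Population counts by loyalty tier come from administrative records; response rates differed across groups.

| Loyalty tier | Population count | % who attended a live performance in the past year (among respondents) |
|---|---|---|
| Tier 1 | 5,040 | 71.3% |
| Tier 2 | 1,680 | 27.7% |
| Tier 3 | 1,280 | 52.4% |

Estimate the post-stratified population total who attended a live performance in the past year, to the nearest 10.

Each cell contributes its population count × the respondent rate:
  Tier 1: 5,040 × 71.3% = 3593.52
  Tier 2: 1,680 × 27.7% = 465.36
  Tier 3: 1,280 × 52.4% = 670.72
Estimated total = 4729.6 → 4,730.

4,730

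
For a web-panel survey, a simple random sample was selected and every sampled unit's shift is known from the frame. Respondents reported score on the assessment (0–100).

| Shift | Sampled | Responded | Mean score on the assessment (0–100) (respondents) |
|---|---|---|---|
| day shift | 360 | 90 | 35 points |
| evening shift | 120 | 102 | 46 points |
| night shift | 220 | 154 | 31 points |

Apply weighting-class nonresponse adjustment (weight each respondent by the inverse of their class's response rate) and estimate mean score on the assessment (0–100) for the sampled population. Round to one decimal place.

35.6

Class response rates: day shift 90/360 = 25%, evening shift 102/120 = 85%, night shift 154/220 = 70%.
Weighting each respondent by the inverse class response rate inflates each class back to its sampled size, so the class weight is n_sampled:
  day shift: 360 × 35 = 12,600
  evening shift: 120 × 46 = 5520
  night shift: 220 × 31 = 6820
Adjusted estimate = 24,940 / 700 = 35.6286 → 35.6.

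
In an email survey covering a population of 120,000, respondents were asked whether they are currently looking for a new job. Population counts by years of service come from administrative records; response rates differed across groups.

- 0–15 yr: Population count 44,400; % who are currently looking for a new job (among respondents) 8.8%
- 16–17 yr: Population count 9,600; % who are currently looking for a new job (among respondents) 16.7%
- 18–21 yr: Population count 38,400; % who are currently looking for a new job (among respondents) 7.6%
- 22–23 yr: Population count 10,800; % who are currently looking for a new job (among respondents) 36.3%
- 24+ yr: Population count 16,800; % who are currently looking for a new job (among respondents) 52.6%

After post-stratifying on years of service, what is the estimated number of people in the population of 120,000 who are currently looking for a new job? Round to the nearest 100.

21,200

Each cell contributes its population count × the respondent rate:
  0–15 yr: 44,400 × 8.8% = 3907.2
  16–17 yr: 9,600 × 16.7% = 1603.2
  18–21 yr: 38,400 × 7.6% = 2918.4
  22–23 yr: 10,800 × 36.3% = 3920.4
  24+ yr: 16,800 × 52.6% = 8836.8
Estimated total = 21,186 → 21,200.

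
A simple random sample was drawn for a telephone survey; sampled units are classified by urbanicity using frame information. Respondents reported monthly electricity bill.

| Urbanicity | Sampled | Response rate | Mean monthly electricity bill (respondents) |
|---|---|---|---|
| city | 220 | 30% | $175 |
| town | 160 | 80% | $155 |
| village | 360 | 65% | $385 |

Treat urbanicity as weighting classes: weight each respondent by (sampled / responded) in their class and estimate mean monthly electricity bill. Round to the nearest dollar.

Each respondent's weight = sampled/responded in their class; summing within a class gives n_sampled, so:
  city: 220 × 175 = 38,500
  town: 160 × 155 = 24,800
  village: 360 × 385 = 138,600
Adjusted estimate = 201,900 / 740 = 272.838 → $273.

$273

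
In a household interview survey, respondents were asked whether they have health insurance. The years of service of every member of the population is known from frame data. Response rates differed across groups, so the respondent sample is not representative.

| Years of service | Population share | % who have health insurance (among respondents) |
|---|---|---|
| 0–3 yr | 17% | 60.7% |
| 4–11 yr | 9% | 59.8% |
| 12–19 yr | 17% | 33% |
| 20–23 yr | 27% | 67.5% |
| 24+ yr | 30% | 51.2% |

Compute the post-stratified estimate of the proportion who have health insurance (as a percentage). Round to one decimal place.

54.9%

Each cell contributes population-share × respondent value:
  0–3 yr: 0.17 × 60.7 = 10.319
  4–11 yr: 0.09 × 59.8 = 5.382
  12–19 yr: 0.17 × 33 = 5.61
  20–23 yr: 0.27 × 67.5 = 18.225
  24+ yr: 0.3 × 51.2 = 15.36
Post-stratified estimate = 54.896 → 54.9%.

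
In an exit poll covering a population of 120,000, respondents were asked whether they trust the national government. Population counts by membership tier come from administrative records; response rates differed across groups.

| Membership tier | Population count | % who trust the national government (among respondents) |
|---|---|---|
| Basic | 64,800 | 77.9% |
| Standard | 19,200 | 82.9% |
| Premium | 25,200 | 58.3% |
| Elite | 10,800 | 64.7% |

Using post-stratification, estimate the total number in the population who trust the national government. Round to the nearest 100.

Each cell contributes its population count × the respondent rate:
  Basic: 64,800 × 77.9% = 50479.2
  Standard: 19,200 × 82.9% = 15916.8
  Premium: 25,200 × 58.3% = 14691.6
  Elite: 10,800 × 64.7% = 6987.6
Estimated total = 88075.2 → 88,100.

88,100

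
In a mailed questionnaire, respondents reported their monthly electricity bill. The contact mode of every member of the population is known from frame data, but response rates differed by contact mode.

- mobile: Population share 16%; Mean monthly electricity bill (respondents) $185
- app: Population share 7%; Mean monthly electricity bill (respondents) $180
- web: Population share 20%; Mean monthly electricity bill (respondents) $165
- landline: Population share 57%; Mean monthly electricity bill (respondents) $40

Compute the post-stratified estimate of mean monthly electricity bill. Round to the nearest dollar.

Weight each group's respondent value by its population share:
  mobile: 0.16 × 185 = 29.6
  app: 0.07 × 180 = 12.6
  web: 0.2 × 165 = 33
  landline: 0.57 × 40 = 22.8
Post-stratified estimate = 98 → $98.

$98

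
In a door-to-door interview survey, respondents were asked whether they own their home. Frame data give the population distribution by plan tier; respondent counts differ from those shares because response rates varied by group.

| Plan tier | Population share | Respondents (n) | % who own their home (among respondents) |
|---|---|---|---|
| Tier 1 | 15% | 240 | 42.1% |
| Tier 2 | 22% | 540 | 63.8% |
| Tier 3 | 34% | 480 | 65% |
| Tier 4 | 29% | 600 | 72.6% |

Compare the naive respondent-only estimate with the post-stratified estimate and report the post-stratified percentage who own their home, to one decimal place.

63.5%

Naive respondent-only estimate (weights = respondent counts):
  (240/1860)×42.1 + (540/1860)×63.8 + (480/1860)×65 + (600/1860)×72.6 = 64.1484%
Post-stratified estimate weights by population shares:
  0.15×42.1 + 0.22×63.8 + 0.34×65 + 0.29×72.6 = 63.505%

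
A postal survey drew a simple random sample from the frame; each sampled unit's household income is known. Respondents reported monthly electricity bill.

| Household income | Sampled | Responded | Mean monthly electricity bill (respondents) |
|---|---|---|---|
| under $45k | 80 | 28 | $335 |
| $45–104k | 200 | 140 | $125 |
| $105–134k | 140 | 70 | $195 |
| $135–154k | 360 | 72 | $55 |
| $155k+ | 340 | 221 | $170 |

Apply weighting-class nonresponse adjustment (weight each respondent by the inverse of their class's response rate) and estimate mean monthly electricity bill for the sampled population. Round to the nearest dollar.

Response rates by class: under $45k 28/80 = 35%, $45–104k 140/200 = 70%, $105–134k 70/140 = 50%, $135–154k 72/360 = 20%, $155k+ 221/340 = 65%.
Weighting each respondent by the inverse class response rate inflates each class back to its sampled size, so the class weight is n_sampled:
  under $45k: 80 × 335 = 26,800
  $45–104k: 200 × 125 = 25,000
  $105–134k: 140 × 195 = 27,300
  $135–154k: 360 × 55 = 19,800
  $155k+: 340 × 170 = 57,800
Adjusted estimate = 156,700 / 1,120 = 139.911 → $140.

$140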